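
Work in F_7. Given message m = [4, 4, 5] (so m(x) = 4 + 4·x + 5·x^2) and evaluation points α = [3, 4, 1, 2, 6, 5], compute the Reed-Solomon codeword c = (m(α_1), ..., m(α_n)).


c = [5, 2, 6, 4, 5, 2]

Message polynomial: m(x) = 4 + 4·x + 5·x^2 (mod 7).
For each evaluation point α_i, compute m(α_i) mod 7:
  α_1 = 3: Horner steps 5 → 5 → 5, so m(3) = 5.
  α_2 = 4: Horner steps 5 → 3 → 2, so m(4) = 2.
  α_3 = 1: Horner steps 5 → 2 → 6, so m(1) = 6.
  α_4 = 2: Horner steps 5 → 0 → 4, so m(2) = 4.
  α_5 = 6: Horner steps 5 → 6 → 5, so m(6) = 5.
  α_6 = 5: Horner steps 5 → 1 → 2, so m(5) = 2.
Codeword c = [5, 2, 6, 4, 5, 2] ∈ F_7^6.


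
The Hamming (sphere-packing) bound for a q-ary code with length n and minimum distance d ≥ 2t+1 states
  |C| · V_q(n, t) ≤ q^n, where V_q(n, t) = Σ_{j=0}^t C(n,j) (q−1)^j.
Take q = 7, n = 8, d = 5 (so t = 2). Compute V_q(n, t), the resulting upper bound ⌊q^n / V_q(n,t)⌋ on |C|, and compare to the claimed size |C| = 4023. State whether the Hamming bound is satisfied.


V_q(n, t) = 1057, q^n = 5764801, Hamming bound = 5453, |C| = 4023 ≤ bound (satisfied).

Step 1: Compute V_q(n, t) = Σ_{j=0}^2 C(n, j) (q−1)^j.
  j = 0: C(8,0)·(6)^0 = 1·1 = 1.
  j = 1: C(8,1)·(6)^1 = 8·6 = 48.
  j = 2: C(8,2)·(6)^2 = 28·36 = 1008.
  V_q(n, t) = 1 + 48 + 1008 = 1057.
Step 2: q^n = 7^8 = 5764801.
Step 3: Hamming bound ⌊q^n / V_q(n,t)⌋ = ⌊5764801/1057⌋ = 5453.
Step 4: Compare |C| = 4023 to 5453: satisfied.
The claimed |C| lies below the Hamming bound.


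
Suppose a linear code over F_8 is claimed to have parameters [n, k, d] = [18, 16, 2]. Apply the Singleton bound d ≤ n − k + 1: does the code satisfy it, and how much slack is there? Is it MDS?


Singleton RHS = n − k + 1 = 3, slack = 1, bound satisfied, not MDS.

Singleton bound: d ≤ n − k + 1.
Here n = 18, k = 16, so n − k + 1 = 3.
Given d = 2, check d ≤ 3: YES.
Slack = (n − k + 1) − d = 1.
The code is NOT MDS (slack = 1 > 0).
Description: the claimed parameters are [18, 16, 2]_8; such a code would be non-MDS.


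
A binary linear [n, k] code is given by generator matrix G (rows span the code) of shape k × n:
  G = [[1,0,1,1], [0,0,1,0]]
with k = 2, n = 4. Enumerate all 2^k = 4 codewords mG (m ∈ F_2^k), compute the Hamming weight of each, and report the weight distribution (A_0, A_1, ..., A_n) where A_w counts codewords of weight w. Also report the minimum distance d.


Weight distribution: A_0 = 1, A_1 = 1, A_2 = 1, A_3 = 1. Minimum distance d = 1.

Enumerate all 2^2 = 4 messages m ∈ F_2^2.
For each, compute codeword c = mG in F_2^4, then tally its weight.
  m = 00 → c = 0000, weight = 0.
  m = 10 → c = 1011, weight = 3.
  m = 01 → c = 0010, weight = 1.
  m = 11 → c = 1001, weight = 2.
Tally weights:
  weight 0: 1 codewords.
  weight 1: 1 codewords.
  weight 2: 1 codewords.
  weight 3: 1 codewords.
Minimum distance d = smallest w > 0 with A_w > 0 = 1.
Sanity: Σ A_w = 4 = 2^2 = 4 ✓.


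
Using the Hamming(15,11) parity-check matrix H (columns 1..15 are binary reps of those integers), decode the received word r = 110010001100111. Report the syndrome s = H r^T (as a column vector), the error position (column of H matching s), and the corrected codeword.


s = (1, 0, 0, 1)^T, error position = 9, corrected codeword c = 110010000100111

Compute s = H r^T mod 2 one row at a time:
  s_1 = 0 + 1 + 1 + 0 + 0 + 1 + 1 + 1 = 5 ≡ 1 (mod 2).
  s_2 = 0 + 1 + 0 + 0 + 0 + 1 + 1 + 1 = 4 ≡ 0 (mod 2).
  s_3 = 1 + 0 + 0 + 0 + 1 + 0 + 1 + 1 = 4 ≡ 0 (mod 2).
  s_4 = 1 + 0 + 1 + 0 + 1 + 0 + 1 + 1 = 5 ≡ 1 (mod 2).
s = (1, 0, 0, 1)^T — this equals column 9 of H (binary 1001), so error is at position 9.
Correct: flip bit 9 of r = 110010001100111 to get c = 110010000100111.


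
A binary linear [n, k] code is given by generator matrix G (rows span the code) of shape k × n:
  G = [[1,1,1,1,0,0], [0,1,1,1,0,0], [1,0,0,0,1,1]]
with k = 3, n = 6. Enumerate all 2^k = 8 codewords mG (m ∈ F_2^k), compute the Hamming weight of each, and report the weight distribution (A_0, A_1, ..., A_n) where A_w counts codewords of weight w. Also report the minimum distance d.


Weight distribution: A_0 = 1, A_1 = 1, A_2 = 1, A_3 = 2, A_4 = 1, A_5 = 1, A_6 = 1. Minimum distance d = 1.

Enumerate all 2^3 = 8 messages m ∈ F_2^3.
For each, compute codeword c = mG in F_2^6, then tally its weight.
  m = 000 → c = 000000, weight = 0.
  m = 100 → c = 111100, weight = 4.
  m = 010 → c = 011100, weight = 3.
  m = 110 → c = 100000, weight = 1.
  m = 001 → c = 100011, weight = 3.
  m = 101 → c = 011111, weight = 5.
  m = 011 → c = 111111, weight = 6.
  m = 111 → c = 000011, weight = 2.
Tally weights:
  weight 0: 1 codewords.
  weight 1: 1 codewords.
  weight 2: 1 codewords.
  weight 3: 2 codewords.
  weight 4: 1 codewords.
  weight 5: 1 codewords.
  weight 6: 1 codewords.
Minimum distance d = smallest w > 0 with A_w > 0 = 1.
Sanity: Σ A_w = 8 = 2^3 = 8 ✓.


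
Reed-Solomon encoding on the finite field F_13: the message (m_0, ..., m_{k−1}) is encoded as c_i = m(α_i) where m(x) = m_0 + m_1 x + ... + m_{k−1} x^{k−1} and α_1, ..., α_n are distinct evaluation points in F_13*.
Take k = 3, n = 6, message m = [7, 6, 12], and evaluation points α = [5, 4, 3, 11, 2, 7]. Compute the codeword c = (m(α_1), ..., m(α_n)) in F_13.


c = [12, 2, 3, 4, 2, 0]

Message polynomial: m(x) = 7 + 6·x + 12·x^2 (mod 13).
For each evaluation point α_i, compute m(α_i) mod 13:
  α_1 = 5: Horner steps 12 → 1 → 12, so m(5) = 12.
  α_2 = 4: Horner steps 12 → 2 → 2, so m(4) = 2.
  α_3 = 3: Horner steps 12 → 3 → 3, so m(3) = 3.
  α_4 = 11: Horner steps 12 → 8 → 4, so m(11) = 4.
  α_5 = 2: Horner steps 12 → 4 → 2, so m(2) = 2.
  α_6 = 7: Horner steps 12 → 12 → 0, so m(7) = 0.
Codeword c = [12, 2, 3, 4, 2, 0] ∈ F_13^6.


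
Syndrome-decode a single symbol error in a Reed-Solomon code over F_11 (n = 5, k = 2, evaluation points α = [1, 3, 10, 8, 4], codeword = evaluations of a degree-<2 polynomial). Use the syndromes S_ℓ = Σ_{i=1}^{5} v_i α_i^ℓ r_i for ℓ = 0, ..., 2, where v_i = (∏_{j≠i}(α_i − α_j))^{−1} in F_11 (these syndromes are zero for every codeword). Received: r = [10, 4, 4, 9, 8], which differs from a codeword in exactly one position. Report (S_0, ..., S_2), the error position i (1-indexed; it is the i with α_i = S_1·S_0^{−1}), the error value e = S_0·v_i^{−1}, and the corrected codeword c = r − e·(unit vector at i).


S = (3, 9, 5), error at position 2, error magnitude e = 10, c = [10, 5, 4, 9, 8].

Step 1: column multipliers v_i = (∏_{j≠i}(α_i − α_j))^{−1} mod 11.
  i = 1 (α = 1): (1−3)(1−10)(1−8)(1−4) = (−2)·(−9)·(−7)·(−3) = 378 ≡ 4, so v_1 = 4^{−1} = 3 (mod 11).
  i = 2 (α = 3): (3−1)(3−10)(3−8)(3−4) = 2·(−7)·(−5)·(−1) = −70 ≡ 7, so v_2 = 7^{−1} = 8 (mod 11).
  i = 3 (α = 10): (10−1)(10−3)(10−8)(10−4) = 9·7·2·6 = 756 ≡ 8, so v_3 = 8^{−1} = 7 (mod 11).
  i = 4 (α = 8): (8−1)(8−3)(8−10)(8−4) = 7·5·(−2)·4 = −280 ≡ 6, so v_4 = 6^{−1} = 2 (mod 11).
  i = 5 (α = 4): (4−1)(4−3)(4−10)(4−8) = 3·1·(−6)·(−4) = 72 ≡ 6, so v_5 = 6^{−1} = 2 (mod 11).
  v = [3, 8, 7, 2, 2].
Step 2: syndromes of r = [10, 4, 4, 9, 8] (all sums mod 11).
  S_0 = Σ v_i r_i = 3·10 + 8·4 + 7·4 + 2·9 + 2·8 = 124 ≡ 3.
  S_1 = Σ v_i α_i r_i = 3·1·10 + 8·3·4 + 7·10·4 + 2·8·9 + 2·4·8 = 614 ≡ 9.
  α_i^2 mod 11 = [1, 9, 1, 9, 5].
  S_2 = Σ v_i α_i^2 r_i = 3·1·10 + 8·9·4 + 7·1·4 + 2·9·9 + 2·5·8 = 588 ≡ 5.
  S = (3, 9, 5) ≠ 0, so r is not a codeword (an error is present).
Step 3: locate the error. For a single error e at position i, S_ℓ = v_i·e·α_i^ℓ, so α_err = S_1/S_0.
  S_0^{−1} = 3^{−1} = 4 (mod 11), so α_err = 9·4 = 36 ≡ 3 = α_2. Error position i = 2.
  Consistency check: S_2/S_1 = 5·5 = 25 ≡ 3 = α_err ✓ (single-error assumption holds).
Step 4: error magnitude e = S_0/v_2 = S_0·∏_{j≠2}(α_2 − α_j) = 3·7 = 21 ≡ 10 (mod 11).
Step 5: correct position 2: c_2 = r_2 − e = 4 − 10 ≡ 5 (mod 11). Hence c = [10, 5, 4, 9, 8].
  Check: interpolating c through the α_i gives m(x) = 7 + 3·x (degree < 2) with m(α_i) = c_i for every i, so c is indeed a codeword.


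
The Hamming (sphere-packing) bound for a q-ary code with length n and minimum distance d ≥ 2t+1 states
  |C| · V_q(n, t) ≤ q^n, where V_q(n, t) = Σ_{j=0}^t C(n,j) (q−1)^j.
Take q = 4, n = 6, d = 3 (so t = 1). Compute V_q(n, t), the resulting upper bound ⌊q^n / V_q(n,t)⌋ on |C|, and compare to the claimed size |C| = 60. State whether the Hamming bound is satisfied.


V_q(n, t) = 19, q^n = 4096, Hamming bound = 215, |C| = 60 ≤ bound (satisfied).

Step 1: Compute V_q(n, t) = Σ_{j=0}^1 C(n, j) (q−1)^j.
  j = 0: C(6,0)·(3)^0 = 1·1 = 1.
  j = 1: C(6,1)·(3)^1 = 6·3 = 18.
  V_q(n, t) = 1 + 18 = 19.
Step 2: q^n = 4^6 = 4096.
Step 3: Hamming bound ⌊q^n / V_q(n,t)⌋ = ⌊4096/19⌋ = 215.
Step 4: Compare |C| = 60 to 215: satisfied.
The claimed |C| lies below the Hamming bound.


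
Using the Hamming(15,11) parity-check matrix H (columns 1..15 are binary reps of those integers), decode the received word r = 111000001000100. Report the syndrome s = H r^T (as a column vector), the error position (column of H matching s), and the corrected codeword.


s = (0, 1, 0, 0)^T, error position = 4, corrected codeword c = 111100001000100

Compute s = H r^T mod 2 one row at a time:
  s_1 = 0 + 1 + 0 + 0 + 0 + 1 + 0 + 0 = 2 ≡ 0 (mod 2).
  s_2 = 0 + 0 + 0 + 0 + 0 + 1 + 0 + 0 = 1 ≡ 1 (mod 2).
  s_3 = 1 + 1 + 0 + 0 + 0 + 0 + 0 + 0 = 2 ≡ 0 (mod 2).
  s_4 = 1 + 1 + 0 + 0 + 1 + 0 + 1 + 0 = 4 ≡ 0 (mod 2).
s = (0, 1, 0, 0)^T — this equals column 4 of H (binary 0100), so error is at position 4.
Correct: flip bit 4 of r = 111000001000100 to get c = 111100001000100.


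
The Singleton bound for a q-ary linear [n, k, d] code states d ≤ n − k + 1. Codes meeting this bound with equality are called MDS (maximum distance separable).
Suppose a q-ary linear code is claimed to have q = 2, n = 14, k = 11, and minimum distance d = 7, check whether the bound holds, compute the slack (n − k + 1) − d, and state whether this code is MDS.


Singleton RHS = n − k + 1 = 4, slack = -3, bound violated (no such code; not MDS).

Singleton bound: d ≤ n − k + 1.
Here n = 14, k = 11, so n − k + 1 = 4.
Given d = 7, check d ≤ 4: NO.
Slack = (n − k + 1) − d = -3.
The slack is negative: d = 7 exceeds n − k + 1 = 4 by 3, so the Singleton bound is violated and no linear [14, 11, 7]_2 code can exist. In particular it is not MDS (MDS requires d = n − k + 1 exactly).
Description: the claimed parameters are [14, 11, 7]_2; such a code would be impossible (violates the Singleton bound).


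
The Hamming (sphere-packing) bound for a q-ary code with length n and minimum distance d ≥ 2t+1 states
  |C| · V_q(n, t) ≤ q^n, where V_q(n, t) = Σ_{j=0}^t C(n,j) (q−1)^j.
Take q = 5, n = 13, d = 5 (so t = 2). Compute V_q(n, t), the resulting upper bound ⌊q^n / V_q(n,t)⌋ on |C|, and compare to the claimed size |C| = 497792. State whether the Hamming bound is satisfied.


V_q(n, t) = 1301, q^n = 1220703125, Hamming bound = 938280, |C| = 497792 ≤ bound (satisfied).

Step 1: Compute V_q(n, t) = Σ_{j=0}^2 C(n, j) (q−1)^j.
  j = 0: C(13,0)·(4)^0 = 1·1 = 1.
  j = 1: C(13,1)·(4)^1 = 13·4 = 52.
  j = 2: C(13,2)·(4)^2 = 78·16 = 1248.
  V_q(n, t) = 1 + 52 + 1248 = 1301.
Step 2: q^n = 5^13 = 1220703125.
Step 3: Hamming bound ⌊q^n / V_q(n,t)⌋ = ⌊1220703125/1301⌋ = 938280.
Step 4: Compare |C| = 497792 to 938280: satisfied.
The claimed |C| lies below the Hamming bound.


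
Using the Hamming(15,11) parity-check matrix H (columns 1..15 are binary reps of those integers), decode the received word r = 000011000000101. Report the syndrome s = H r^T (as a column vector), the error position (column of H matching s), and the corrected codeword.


s = (0, 0, 0, 1)^T, error position = 1, corrected codeword c = 100011000000101

Compute s = H r^T mod 2 one row at a time:
  s_1 = 0 + 0 + 0 + 0 + 0 + 1 + 0 + 1 = 2 ≡ 0 (mod 2).
  s_2 = 0 + 1 + 1 + 0 + 0 + 1 + 0 + 1 = 4 ≡ 0 (mod 2).
  s_3 = 0 + 0 + 1 + 0 + 0 + 0 + 0 + 1 = 2 ≡ 0 (mod 2).
  s_4 = 0 + 0 + 1 + 0 + 0 + 0 + 1 + 1 = 3 ≡ 1 (mod 2).
s = (0, 0, 0, 1)^T — this equals column 1 of H (binary 0001), so error is at position 1.
Correct: flip bit 1 of r = 000011000000101 to get c = 100011000000101.


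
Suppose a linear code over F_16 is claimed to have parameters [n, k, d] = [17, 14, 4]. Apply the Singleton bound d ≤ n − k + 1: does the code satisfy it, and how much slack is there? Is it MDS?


Singleton RHS = n − k + 1 = 4, slack = 0, bound satisfied, MDS.

Singleton bound: d ≤ n − k + 1.
Here n = 17, k = 14, so n − k + 1 = 4.
Given d = 4, check d ≤ 4: YES.
Slack = (n − k + 1) − d = 0.
The code is MDS (slack = 0).
Description: the claimed parameters are [17, 14, 4]_16; such a code would be MDS (meets Singleton bound).


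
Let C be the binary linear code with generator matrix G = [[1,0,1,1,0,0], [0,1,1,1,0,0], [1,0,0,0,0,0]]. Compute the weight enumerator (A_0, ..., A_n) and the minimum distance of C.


Weight distribution: A_0 = 1, A_1 = 2, A_2 = 2, A_3 = 2, A_4 = 1. Minimum distance d = 1.

Enumerate all 2^3 = 8 messages m ∈ F_2^3.
For each, compute codeword c = mG in F_2^6, then tally its weight.
  m = 000 → c = 000000, weight = 0.
  m = 100 → c = 101100, weight = 3.
  m = 010 → c = 011100, weight = 3.
  m = 110 → c = 110000, weight = 2.
  m = 001 → c = 100000, weight = 1.
  m = 101 → c = 001100, weight = 2.
  m = 011 → c = 111100, weight = 4.
  m = 111 → c = 010000, weight = 1.
Tally weights:
  weight 0: 1 codewords.
  weight 1: 2 codewords.
  weight 2: 2 codewords.
  weight 3: 2 codewords.
  weight 4: 1 codewords.
Minimum distance d = smallest w > 0 with A_w > 0 = 1.
Sanity: Σ A_w = 8 = 2^3 = 8 ✓.


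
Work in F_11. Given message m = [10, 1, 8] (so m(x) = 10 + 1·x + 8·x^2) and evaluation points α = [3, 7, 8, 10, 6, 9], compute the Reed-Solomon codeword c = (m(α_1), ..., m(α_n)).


c = [8, 2, 2, 6, 7, 7]

Message polynomial: m(x) = 10 + 1·x + 8·x^2 (mod 11).
For each evaluation point α_i, compute m(α_i) mod 11:
  α_1 = 3: Horner steps 8 → 3 → 8, so m(3) = 8.
  α_2 = 7: Horner steps 8 → 2 → 2, so m(7) = 2.
  α_3 = 8: Horner steps 8 → 10 → 2, so m(8) = 2.
  α_4 = 10: Horner steps 8 → 4 → 6, so m(10) = 6.
  α_5 = 6: Horner steps 8 → 5 → 7, so m(6) = 7.
  α_6 = 9: Horner steps 8 → 7 → 7, so m(9) = 7.
Codeword c = [8, 2, 2, 6, 7, 7] ∈ F_11^6.


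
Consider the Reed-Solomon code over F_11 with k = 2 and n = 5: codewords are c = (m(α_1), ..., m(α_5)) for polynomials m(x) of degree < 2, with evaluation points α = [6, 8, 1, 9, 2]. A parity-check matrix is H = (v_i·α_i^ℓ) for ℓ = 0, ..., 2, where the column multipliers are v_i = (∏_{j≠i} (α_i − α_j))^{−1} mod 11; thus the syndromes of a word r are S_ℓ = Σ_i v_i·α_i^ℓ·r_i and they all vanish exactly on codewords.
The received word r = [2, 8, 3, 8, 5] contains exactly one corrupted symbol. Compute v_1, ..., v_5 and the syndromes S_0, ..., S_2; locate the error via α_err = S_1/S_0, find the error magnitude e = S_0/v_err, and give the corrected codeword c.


S = (6, 4, 10), error at position 2, error magnitude e = 2, c = [2, 6, 3, 8, 5].

Step 1: column multipliers v_i = (∏_{j≠i}(α_i − α_j))^{−1} mod 11.
  i = 1 (α = 6): (6−8)(6−1)(6−9)(6−2) = (−2)·5·(−3)·4 = 120 ≡ 10, so v_1 = 10^{−1} = 10 (mod 11).
  i = 2 (α = 8): (8−6)(8−1)(8−9)(8−2) = 2·7·(−1)·6 = −84 ≡ 4, so v_2 = 4^{−1} = 3 (mod 11).
  i = 3 (α = 1): (1−6)(1−8)(1−9)(1−2) = (−5)·(−7)·(−8)·(−1) = 280 ≡ 5, so v_3 = 5^{−1} = 9 (mod 11).
  i = 4 (α = 9): (9−6)(9−8)(9−1)(9−2) = 3·1·8·7 = 168 ≡ 3, so v_4 = 3^{−1} = 4 (mod 11).
  i = 5 (α = 2): (2−6)(2−8)(2−1)(2−9) = (−4)·(−6)·1·(−7) = −168 ≡ 8, so v_5 = 8^{−1} = 7 (mod 11).
  v = [10, 3, 9, 4, 7].
Step 2: syndromes of r = [2, 8, 3, 8, 5] (all sums mod 11).
  S_0 = Σ v_i r_i = 10·2 + 3·8 + 9·3 + 4·8 + 7·5 = 138 ≡ 6.
  S_1 = Σ v_i α_i r_i = 10·6·2 + 3·8·8 + 9·1·3 + 4·9·8 + 7·2·5 = 697 ≡ 4.
  α_i^2 mod 11 = [3, 9, 1, 4, 4].
  S_2 = Σ v_i α_i^2 r_i = 10·3·2 + 3·9·8 + 9·1·3 + 4·4·8 + 7·4·5 = 571 ≡ 10.
  S = (6, 4, 10) ≠ 0, so r is not a codeword (an error is present).
Step 3: locate the error. For a single error e at position i, S_ℓ = v_i·e·α_i^ℓ, so α_err = S_1/S_0.
  S_0^{−1} = 6^{−1} = 2 (mod 11), so α_err = 4·2 = 8 ≡ 8 = α_2. Error position i = 2.
  Consistency check: S_2/S_1 = 10·3 = 30 ≡ 8 = α_err ✓ (single-error assumption holds).
Step 4: error magnitude e = S_0/v_2 = S_0·∏_{j≠2}(α_2 − α_j) = 6·4 = 24 ≡ 2 (mod 11).
Step 5: correct position 2: c_2 = r_2 − e = 8 − 2 ≡ 6 (mod 11). Hence c = [2, 6, 3, 8, 5].
  Check: interpolating c through the α_i gives m(x) = 1 + 2·x (degree < 2) with m(α_i) = c_i for every i, so c is indeed a codeword.


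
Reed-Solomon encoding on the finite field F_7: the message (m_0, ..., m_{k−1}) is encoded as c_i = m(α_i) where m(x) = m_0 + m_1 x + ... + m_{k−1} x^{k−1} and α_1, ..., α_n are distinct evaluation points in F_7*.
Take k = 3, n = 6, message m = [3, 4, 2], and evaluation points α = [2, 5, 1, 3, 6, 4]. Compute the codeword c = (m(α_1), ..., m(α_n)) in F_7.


c = [5, 3, 2, 5, 1, 2]

Message polynomial: m(x) = 3 + 4·x + 2·x^2 (mod 7).
For each evaluation point α_i, compute m(α_i) mod 7:
  α_1 = 2: Horner steps 2 → 1 → 5, so m(2) = 5.
  α_2 = 5: Horner steps 2 → 0 → 3, so m(5) = 3.
  α_3 = 1: Horner steps 2 → 6 → 2, so m(1) = 2.
  α_4 = 3: Horner steps 2 → 3 → 5, so m(3) = 5.
  α_5 = 6: Horner steps 2 → 2 → 1, so m(6) = 1.
  α_6 = 4: Horner steps 2 → 5 → 2, so m(4) = 2.
Codeword c = [5, 3, 2, 5, 1, 2] ∈ F_7^6.


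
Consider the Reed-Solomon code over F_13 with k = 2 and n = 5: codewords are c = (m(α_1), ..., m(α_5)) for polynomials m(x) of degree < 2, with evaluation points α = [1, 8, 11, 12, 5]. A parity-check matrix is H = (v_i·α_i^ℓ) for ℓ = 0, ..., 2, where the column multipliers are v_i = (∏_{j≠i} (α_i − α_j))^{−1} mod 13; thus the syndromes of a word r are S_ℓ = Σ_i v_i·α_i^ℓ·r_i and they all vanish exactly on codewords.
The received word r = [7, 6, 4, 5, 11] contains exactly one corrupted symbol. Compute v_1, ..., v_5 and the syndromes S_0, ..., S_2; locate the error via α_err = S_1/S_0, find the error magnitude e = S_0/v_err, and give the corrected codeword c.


S = (1, 8, 12), error at position 2, error magnitude e = 5, c = [7, 1, 4, 5, 11].

Step 1: column multipliers v_i = (∏_{j≠i}(α_i − α_j))^{−1} mod 13.
  i = 1 (α = 1): (1−8)(1−11)(1−12)(1−5) = (−7)·(−10)·(−11)·(−4) = 3080 ≡ 12, so v_1 = 12^{−1} = 12 (mod 13).
  i = 2 (α = 8): (8−1)(8−11)(8−12)(8−5) = 7·(−3)·(−4)·3 = 252 ≡ 5, so v_2 = 5^{−1} = 8 (mod 13).
  i = 3 (α = 11): (11−1)(11−8)(11−12)(11−5) = 10·3·(−1)·6 = −180 ≡ 2, so v_3 = 2^{−1} = 7 (mod 13).
  i = 4 (α = 12): (12−1)(12−8)(12−11)(12−5) = 11·4·1·7 = 308 ≡ 9, so v_4 = 9^{−1} = 3 (mod 13).
  i = 5 (α = 5): (5−1)(5−8)(5−11)(5−12) = 4·(−3)·(−6)·(−7) = −504 ≡ 3, so v_5 = 3^{−1} = 9 (mod 13).
  v = [12, 8, 7, 3, 9].
Step 2: syndromes of r = [7, 6, 4, 5, 11] (all sums mod 13).
  S_0 = Σ v_i r_i = 12·7 + 8·6 + 7·4 + 3·5 + 9·11 = 274 ≡ 1.
  S_1 = Σ v_i α_i r_i = 12·1·7 + 8·8·6 + 7·11·4 + 3·12·5 + 9·5·11 = 1451 ≡ 8.
  α_i^2 mod 13 = [1, 12, 4, 1, 12].
  S_2 = Σ v_i α_i^2 r_i = 12·1·7 + 8·12·6 + 7·4·4 + 3·1·5 + 9·12·11 = 1975 ≡ 12.
  S = (1, 8, 12) ≠ 0, so r is not a codeword (an error is present).
Step 3: locate the error. For a single error e at position i, S_ℓ = v_i·e·α_i^ℓ, so α_err = S_1/S_0.
  S_0^{−1} = 1^{−1} = 1 (mod 13), so α_err = 8·1 = 8 ≡ 8 = α_2. Error position i = 2.
  Consistency check: S_2/S_1 = 12·5 = 60 ≡ 8 = α_err ✓ (single-error assumption holds).
Step 4: error magnitude e = S_0/v_2 = S_0·∏_{j≠2}(α_2 − α_j) = 1·5 = 5 ≡ 5 (mod 13).
Step 5: correct position 2: c_2 = r_2 − e = 6 − 5 ≡ 1 (mod 13). Hence c = [7, 1, 4, 5, 11].
  Check: interpolating c through the α_i gives m(x) = 6 + 1·x (degree < 2) with m(α_i) = c_i for every i, so c is indeed a codeword.


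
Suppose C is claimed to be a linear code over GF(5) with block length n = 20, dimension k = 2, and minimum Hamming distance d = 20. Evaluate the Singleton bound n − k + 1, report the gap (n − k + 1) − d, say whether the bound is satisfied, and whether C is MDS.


Singleton RHS = n − k + 1 = 19, slack = -1, bound violated (no such code; not MDS).

Singleton bound: d ≤ n − k + 1.
Here n = 20, k = 2, so n − k + 1 = 19.
Given d = 20, check d ≤ 19: NO.
Slack = (n − k + 1) − d = -1.
The slack is negative: d = 20 exceeds n − k + 1 = 19 by 1, so the Singleton bound is violated and no linear [20, 2, 20]_5 code can exist. In particular it is not MDS (MDS requires d = n − k + 1 exactly).
Description: the claimed parameters are [20, 2, 20]_5; such a code would be impossible (violates the Singleton bound).


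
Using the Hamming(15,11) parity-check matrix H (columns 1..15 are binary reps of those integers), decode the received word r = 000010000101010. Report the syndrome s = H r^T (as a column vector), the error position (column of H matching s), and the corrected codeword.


s = (1, 1, 0, 1)^T, error position = 13, corrected codeword c = 000010000101110

Compute s = H r^T mod 2 one row at a time:
  s_1 = 0 + 0 + 1 + 0 + 1 + 0 + 1 + 0 = 3 ≡ 1 (mod 2).
  s_2 = 0 + 1 + 0 + 0 + 1 + 0 + 1 + 0 = 3 ≡ 1 (mod 2).
  s_3 = 0 + 0 + 0 + 0 + 1 + 0 + 1 + 0 = 2 ≡ 0 (mod 2).
  s_4 = 0 + 0 + 1 + 0 + 0 + 0 + 0 + 0 = 1 ≡ 1 (mod 2).
s = (1, 1, 0, 1)^T — this equals column 13 of H (binary 1101), so error is at position 13.
Correct: flip bit 13 of r = 000010000101010 to get c = 000010000101110.


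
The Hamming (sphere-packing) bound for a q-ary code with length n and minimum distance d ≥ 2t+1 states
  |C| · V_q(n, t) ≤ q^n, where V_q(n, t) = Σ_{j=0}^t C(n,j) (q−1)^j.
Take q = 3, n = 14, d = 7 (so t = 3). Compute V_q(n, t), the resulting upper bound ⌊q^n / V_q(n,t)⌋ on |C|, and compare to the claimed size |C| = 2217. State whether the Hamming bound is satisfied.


V_q(n, t) = 3305, q^n = 4782969, Hamming bound = 1447, |C| = 2217 > bound (violated).

Step 1: Compute V_q(n, t) = Σ_{j=0}^3 C(n, j) (q−1)^j.
  j = 0: C(14,0)·(2)^0 = 1·1 = 1.
  j = 1: C(14,1)·(2)^1 = 14·2 = 28.
  j = 2: C(14,2)·(2)^2 = 91·4 = 364.
  j = 3: C(14,3)·(2)^3 = 364·8 = 2912.
  V_q(n, t) = 1 + 28 + 364 + 2912 = 3305.
Step 2: q^n = 3^14 = 4782969.
Step 3: Hamming bound ⌊q^n / V_q(n,t)⌋ = ⌊4782969/3305⌋ = 1447.
Step 4: Compare |C| = 2217 to 1447: violated.
The claimed |C| lies above the Hamming bound, so no 3-ary code of length 14 with d ≥ 7 can have 2217 codewords.


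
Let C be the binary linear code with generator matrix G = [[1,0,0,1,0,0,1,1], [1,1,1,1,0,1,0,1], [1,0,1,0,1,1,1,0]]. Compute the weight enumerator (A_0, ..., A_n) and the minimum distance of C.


Weight distribution: A_0 = 1, A_3 = 1, A_4 = 2, A_5 = 3, A_6 = 1. Minimum distance d = 3.

Enumerate all 2^3 = 8 messages m ∈ F_2^3.
For each, compute codeword c = mG in F_2^8, then tally its weight.
  m = 000 → c = 00000000, weight = 0.
  m = 100 → c = 10010011, weight = 4.
  m = 010 → c = 11110101, weight = 6.
  m = 110 → c = 01100110, weight = 4.
  m = 001 → c = 10101110, weight = 5.
  m = 101 → c = 00111101, weight = 5.
  m = 011 → c = 01011011, weight = 5.
  m = 111 → c = 11001000, weight = 3.
Tally weights:
  weight 0: 1 codewords.
  weight 3: 1 codewords.
  weight 4: 2 codewords.
  weight 5: 3 codewords.
  weight 6: 1 codewords.
Minimum distance d = smallest w > 0 with A_w > 0 = 3.
Sanity: Σ A_w = 8 = 2^3 = 8 ✓.


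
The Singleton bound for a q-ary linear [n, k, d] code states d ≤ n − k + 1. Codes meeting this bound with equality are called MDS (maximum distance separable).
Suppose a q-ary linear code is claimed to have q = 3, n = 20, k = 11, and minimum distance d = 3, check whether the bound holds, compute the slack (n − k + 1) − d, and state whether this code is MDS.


Singleton RHS = n − k + 1 = 10, slack = 7, bound satisfied, not MDS.

Singleton bound: d ≤ n − k + 1.
Here n = 20, k = 11, so n − k + 1 = 10.
Given d = 3, check d ≤ 10: YES.
Slack = (n − k + 1) − d = 7.
The code is NOT MDS (slack = 7 > 0).
Description: the claimed parameters are [20, 11, 3]_3; such a code would be non-MDS.


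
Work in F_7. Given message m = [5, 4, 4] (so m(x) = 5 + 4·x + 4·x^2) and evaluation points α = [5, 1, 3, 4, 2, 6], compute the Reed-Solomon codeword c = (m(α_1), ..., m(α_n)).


c = [6, 6, 4, 1, 1, 5]

Message polynomial: m(x) = 5 + 4·x + 4·x^2 (mod 7).
For each evaluation point α_i, compute m(α_i) mod 7:
  α_1 = 5: Horner steps 4 → 3 → 6, so m(5) = 6.
  α_2 = 1: Horner steps 4 → 1 → 6, so m(1) = 6.
  α_3 = 3: Horner steps 4 → 2 → 4, so m(3) = 4.
  α_4 = 4: Horner steps 4 → 6 → 1, so m(4) = 1.
  α_5 = 2: Horner steps 4 → 5 → 1, so m(2) = 1.
  α_6 = 6: Horner steps 4 → 0 → 5, so m(6) = 5.
Codeword c = [6, 6, 4, 1, 1, 5] ∈ F_7^6.


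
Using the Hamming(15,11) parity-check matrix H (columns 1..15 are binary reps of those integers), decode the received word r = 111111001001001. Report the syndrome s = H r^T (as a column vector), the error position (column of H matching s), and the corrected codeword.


s = (1, 1, 0, 1)^T, error position = 13, corrected codeword c = 111111001001101

Compute s = H r^T mod 2 one row at a time:
  s_1 = 0 + 1 + 0 + 0 + 1 + 0 + 0 + 1 = 3 ≡ 1 (mod 2).
  s_2 = 1 + 1 + 1 + 0 + 1 + 0 + 0 + 1 = 5 ≡ 1 (mod 2).
  s_3 = 1 + 1 + 1 + 0 + 0 + 0 + 0 + 1 = 4 ≡ 0 (mod 2).
  s_4 = 1 + 1 + 1 + 0 + 1 + 0 + 0 + 1 = 5 ≡ 1 (mod 2).
s = (1, 1, 0, 1)^T — this equals column 13 of H (binary 1101), so error is at position 13.
Correct: flip bit 13 of r = 111111001001001 to get c = 111111001001101.


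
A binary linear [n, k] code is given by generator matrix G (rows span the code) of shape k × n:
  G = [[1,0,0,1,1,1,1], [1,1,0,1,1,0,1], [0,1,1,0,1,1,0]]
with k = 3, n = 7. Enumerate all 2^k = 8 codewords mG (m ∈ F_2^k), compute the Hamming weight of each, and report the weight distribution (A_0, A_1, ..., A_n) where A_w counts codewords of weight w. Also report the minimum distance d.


Weight distribution: A_0 = 1, A_2 = 2, A_4 = 1, A_5 = 4. Minimum distance d = 2.

Enumerate all 2^3 = 8 messages m ∈ F_2^3.
For each, compute codeword c = mG in F_2^7, then tally its weight.
  m = 000 → c = 0000000, weight = 0.
  m = 100 → c = 1001111, weight = 5.
  m = 010 → c = 1101101, weight = 5.
  m = 110 → c = 0100010, weight = 2.
  m = 001 → c = 0110110, weight = 4.
  m = 101 → c = 1111001, weight = 5.
  m = 011 → c = 1011011, weight = 5.
  m = 111 → c = 0010100, weight = 2.
Tally weights:
  weight 0: 1 codewords.
  weight 2: 2 codewords.
  weight 4: 1 codewords.
  weight 5: 4 codewords.
Minimum distance d = smallest w > 0 with A_w > 0 = 2.
Sanity: Σ A_w = 8 = 2^3 = 8 ✓.


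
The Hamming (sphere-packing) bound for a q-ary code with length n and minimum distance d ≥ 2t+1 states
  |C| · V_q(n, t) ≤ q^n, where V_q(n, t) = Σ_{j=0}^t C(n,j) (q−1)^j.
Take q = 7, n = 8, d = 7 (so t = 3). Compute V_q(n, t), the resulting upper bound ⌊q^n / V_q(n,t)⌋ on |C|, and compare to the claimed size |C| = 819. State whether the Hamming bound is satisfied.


V_q(n, t) = 13153, q^n = 5764801, Hamming bound = 438, |C| = 819 > bound (violated).

Step 1: Compute V_q(n, t) = Σ_{j=0}^3 C(n, j) (q−1)^j.
  j = 0: C(8,0)·(6)^0 = 1·1 = 1.
  j = 1: C(8,1)·(6)^1 = 8·6 = 48.
  j = 2: C(8,2)·(6)^2 = 28·36 = 1008.
  j = 3: C(8,3)·(6)^3 = 56·216 = 12096.
  V_q(n, t) = 1 + 48 + 1008 + 12096 = 13153.
Step 2: q^n = 7^8 = 5764801.
Step 3: Hamming bound ⌊q^n / V_q(n,t)⌋ = ⌊5764801/13153⌋ = 438.
Step 4: Compare |C| = 819 to 438: violated.
The claimed |C| lies above the Hamming bound, so no 7-ary code of length 8 with d ≥ 7 can have 819 codewords.


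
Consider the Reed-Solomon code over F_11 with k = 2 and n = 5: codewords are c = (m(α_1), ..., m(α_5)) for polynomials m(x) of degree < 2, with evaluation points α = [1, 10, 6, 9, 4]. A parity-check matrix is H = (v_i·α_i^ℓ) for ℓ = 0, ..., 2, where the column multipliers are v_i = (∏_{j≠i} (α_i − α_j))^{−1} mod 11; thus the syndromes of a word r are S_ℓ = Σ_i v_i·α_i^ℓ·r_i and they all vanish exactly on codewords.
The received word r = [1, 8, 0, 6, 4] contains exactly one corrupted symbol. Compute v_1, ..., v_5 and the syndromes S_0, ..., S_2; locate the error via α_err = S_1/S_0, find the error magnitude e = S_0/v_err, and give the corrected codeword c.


S = (9, 3, 1), error at position 5, error magnitude e = 8, c = [1, 8, 0, 6, 7].

Step 1: column multipliers v_i = (∏_{j≠i}(α_i − α_j))^{−1} mod 11.
  i = 1 (α = 1): (1−10)(1−6)(1−9)(1−4) = (−9)·(−5)·(−8)·(−3) = 1080 ≡ 2, so v_1 = 2^{−1} = 6 (mod 11).
  i = 2 (α = 10): (10−1)(10−6)(10−9)(10−4) = 9·4·1·6 = 216 ≡ 7, so v_2 = 7^{−1} = 8 (mod 11).
  i = 3 (α = 6): (6−1)(6−10)(6−9)(6−4) = 5·(−4)·(−3)·2 = 120 ≡ 10, so v_3 = 10^{−1} = 10 (mod 11).
  i = 4 (α = 9): (9−1)(9−10)(9−6)(9−4) = 8·(−1)·3·5 = −120 ≡ 1, so v_4 = 1^{−1} = 1 (mod 11).
  i = 5 (α = 4): (4−1)(4−10)(4−6)(4−9) = 3·(−6)·(−2)·(−5) = −180 ≡ 7, so v_5 = 7^{−1} = 8 (mod 11).
  v = [6, 8, 10, 1, 8].
Step 2: syndromes of r = [1, 8, 0, 6, 4] (all sums mod 11).
  S_0 = Σ v_i r_i = 6·1 + 8·8 + 10·0 + 1·6 + 8·4 = 108 ≡ 9.
  S_1 = Σ v_i α_i r_i = 6·1·1 + 8·10·8 + 10·6·0 + 1·9·6 + 8·4·4 = 828 ≡ 3.
  α_i^2 mod 11 = [1, 1, 3, 4, 5].
  S_2 = Σ v_i α_i^2 r_i = 6·1·1 + 8·1·8 + 10·3·0 + 1·4·6 + 8·5·4 = 254 ≡ 1.
  S = (9, 3, 1) ≠ 0, so r is not a codeword (an error is present).
Step 3: locate the error. For a single error e at position i, S_ℓ = v_i·e·α_i^ℓ, so α_err = S_1/S_0.
  S_0^{−1} = 9^{−1} = 5 (mod 11), so α_err = 3·5 = 15 ≡ 4 = α_5. Error position i = 5.
  Consistency check: S_2/S_1 = 1·4 = 4 ≡ 4 = α_err ✓ (single-error assumption holds).
Step 4: error magnitude e = S_0/v_5 = S_0·∏_{j≠5}(α_5 − α_j) = 9·7 = 63 ≡ 8 (mod 11).
Step 5: correct position 5: c_5 = r_5 − e = 4 − 8 ≡ 7 (mod 11). Hence c = [1, 8, 0, 6, 7].
  Check: interpolating c through the α_i gives m(x) = 10 + 2·x (degree < 2) with m(α_i) = c_i for every i, so c is indeed a codeword.


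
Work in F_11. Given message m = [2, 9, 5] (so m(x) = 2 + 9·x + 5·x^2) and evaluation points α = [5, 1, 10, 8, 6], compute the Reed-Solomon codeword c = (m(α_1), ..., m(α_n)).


c = [7, 5, 9, 9, 5]

Message polynomial: m(x) = 2 + 9·x + 5·x^2 (mod 11).
For each evaluation point α_i, compute m(α_i) mod 11:
  α_1 = 5: Horner steps 5 → 1 → 7, so m(5) = 7.
  α_2 = 1: Horner steps 5 → 3 → 5, so m(1) = 5.
  α_3 = 10: Horner steps 5 → 4 → 9, so m(10) = 9.
  α_4 = 8: Horner steps 5 → 5 → 9, so m(8) = 9.
  α_5 = 6: Horner steps 5 → 6 → 5, so m(6) = 5.
Codeword c = [7, 5, 9, 9, 5] ∈ F_11^5.


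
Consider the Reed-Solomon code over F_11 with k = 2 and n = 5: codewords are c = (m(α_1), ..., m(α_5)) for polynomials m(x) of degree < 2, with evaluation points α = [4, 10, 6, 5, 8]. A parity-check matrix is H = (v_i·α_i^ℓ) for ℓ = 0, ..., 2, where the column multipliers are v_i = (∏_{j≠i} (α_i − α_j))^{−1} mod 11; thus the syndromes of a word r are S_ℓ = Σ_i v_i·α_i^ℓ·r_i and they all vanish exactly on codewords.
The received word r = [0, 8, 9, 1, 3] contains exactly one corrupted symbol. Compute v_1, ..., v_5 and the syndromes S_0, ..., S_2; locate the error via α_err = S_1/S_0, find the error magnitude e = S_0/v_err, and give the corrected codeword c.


S = (10, 7, 6), error at position 1, error magnitude e = 7, c = [4, 8, 9, 1, 3].

Step 1: column multipliers v_i = (∏_{j≠i}(α_i − α_j))^{−1} mod 11.
  i = 1 (α = 4): (4−10)(4−6)(4−5)(4−8) = (−6)·(−2)·(−1)·(−4) = 48 ≡ 4, so v_1 = 4^{−1} = 3 (mod 11).
  i = 2 (α = 10): (10−4)(10−6)(10−5)(10−8) = 6·4·5·2 = 240 ≡ 9, so v_2 = 9^{−1} = 5 (mod 11).
  i = 3 (α = 6): (6−4)(6−10)(6−5)(6−8) = 2·(−4)·1·(−2) = 16 ≡ 5, so v_3 = 5^{−1} = 9 (mod 11).
  i = 4 (α = 5): (5−4)(5−10)(5−6)(5−8) = 1·(−5)·(−1)·(−3) = −15 ≡ 7, so v_4 = 7^{−1} = 8 (mod 11).
  i = 5 (α = 8): (8−4)(8−10)(8−6)(8−5) = 4·(−2)·2·3 = −48 ≡ 7, so v_5 = 7^{−1} = 8 (mod 11).
  v = [3, 5, 9, 8, 8].
Step 2: syndromes of r = [0, 8, 9, 1, 3] (all sums mod 11).
  S_0 = Σ v_i r_i = 3·0 + 5·8 + 9·9 + 8·1 + 8·3 = 153 ≡ 10.
  S_1 = Σ v_i α_i r_i = 3·4·0 + 5·10·8 + 9·6·9 + 8·5·1 + 8·8·3 = 1118 ≡ 7.
  α_i^2 mod 11 = [5, 1, 3, 3, 9].
  S_2 = Σ v_i α_i^2 r_i = 3·5·0 + 5·1·8 + 9·3·9 + 8·3·1 + 8·9·3 = 523 ≡ 6.
  S = (10, 7, 6) ≠ 0, so r is not a codeword (an error is present).
Step 3: locate the error. For a single error e at position i, S_ℓ = v_i·e·α_i^ℓ, so α_err = S_1/S_0.
  S_0^{−1} = 10^{−1} = 10 (mod 11), so α_err = 7·10 = 70 ≡ 4 = α_1. Error position i = 1.
  Consistency check: S_2/S_1 = 6·8 = 48 ≡ 4 = α_err ✓ (single-error assumption holds).
Step 4: error magnitude e = S_0/v_1 = S_0·∏_{j≠1}(α_1 − α_j) = 10·4 = 40 ≡ 7 (mod 11).
Step 5: correct position 1: c_1 = r_1 − e = 0 − 7 ≡ 4 (mod 11). Hence c = [4, 8, 9, 1, 3].
  Check: interpolating c through the α_i gives m(x) = 5 + 8·x (degree < 2) with m(α_i) = c_i for every i, so c is indeed a codeword.


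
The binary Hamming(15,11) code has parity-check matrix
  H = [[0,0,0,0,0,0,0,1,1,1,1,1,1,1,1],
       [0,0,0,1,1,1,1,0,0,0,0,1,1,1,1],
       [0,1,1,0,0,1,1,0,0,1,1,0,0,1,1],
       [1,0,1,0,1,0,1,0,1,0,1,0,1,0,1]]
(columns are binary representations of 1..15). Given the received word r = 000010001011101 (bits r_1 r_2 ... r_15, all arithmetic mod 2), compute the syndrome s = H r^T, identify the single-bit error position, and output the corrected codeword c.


s = (1, 0, 0, 1)^T, error position = 9, corrected codeword c = 000010000011101

Compute s = H r^T mod 2 one row at a time:
  s_1 = 0 + 1 + 0 + 1 + 1 + 1 + 0 + 1 = 5 ≡ 1 (mod 2).
  s_2 = 0 + 1 + 0 + 0 + 1 + 1 + 0 + 1 = 4 ≡ 0 (mod 2).
  s_3 = 0 + 0 + 0 + 0 + 0 + 1 + 0 + 1 = 2 ≡ 0 (mod 2).
  s_4 = 0 + 0 + 1 + 0 + 1 + 1 + 1 + 1 = 5 ≡ 1 (mod 2).
s = (1, 0, 0, 1)^T — this equals column 9 of H (binary 1001), so error is at position 9.
Correct: flip bit 9 of r = 000010001011101 to get c = 000010000011101.


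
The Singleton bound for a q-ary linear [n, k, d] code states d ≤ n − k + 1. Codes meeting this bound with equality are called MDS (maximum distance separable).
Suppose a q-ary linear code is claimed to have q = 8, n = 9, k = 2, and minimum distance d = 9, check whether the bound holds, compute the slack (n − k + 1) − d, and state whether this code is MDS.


Singleton RHS = n − k + 1 = 8, slack = -1, bound violated (no such code; not MDS).

Singleton bound: d ≤ n − k + 1.
Here n = 9, k = 2, so n − k + 1 = 8.
Given d = 9, check d ≤ 8: NO.
Slack = (n − k + 1) − d = -1.
The slack is negative: d = 9 exceeds n − k + 1 = 8 by 1, so the Singleton bound is violated and no linear [9, 2, 9]_8 code can exist. In particular it is not MDS (MDS requires d = n − k + 1 exactly).
Description: the claimed parameters are [9, 2, 9]_8; such a code would be impossible (violates the Singleton bound).


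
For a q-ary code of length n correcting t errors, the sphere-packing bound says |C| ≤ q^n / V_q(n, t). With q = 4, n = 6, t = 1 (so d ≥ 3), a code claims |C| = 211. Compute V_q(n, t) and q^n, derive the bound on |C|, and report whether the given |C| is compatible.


V_q(n, t) = 19, q^n = 4096, Hamming bound = 215, |C| = 211 ≤ bound (satisfied).

Step 1: Compute V_q(n, t) = Σ_{j=0}^1 C(n, j) (q−1)^j.
  j = 0: C(6,0)·(3)^0 = 1·1 = 1.
  j = 1: C(6,1)·(3)^1 = 6·3 = 18.
  V_q(n, t) = 1 + 18 = 19.
Step 2: q^n = 4^6 = 4096.
Step 3: Hamming bound ⌊q^n / V_q(n,t)⌋ = ⌊4096/19⌋ = 215.
Step 4: Compare |C| = 211 to 215: satisfied.
The claimed |C| lies below the Hamming bound.


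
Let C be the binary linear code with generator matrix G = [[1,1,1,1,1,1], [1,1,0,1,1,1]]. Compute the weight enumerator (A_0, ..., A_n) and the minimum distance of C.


Weight distribution: A_0 = 1, A_1 = 1, A_5 = 1, A_6 = 1. Minimum distance d = 1.

Enumerate all 2^2 = 4 messages m ∈ F_2^2.
For each, compute codeword c = mG in F_2^6, then tally its weight.
  m = 00 → c = 000000, weight = 0.
  m = 10 → c = 111111, weight = 6.
  m = 01 → c = 110111, weight = 5.
  m = 11 → c = 001000, weight = 1.
Tally weights:
  weight 0: 1 codewords.
  weight 1: 1 codewords.
  weight 5: 1 codewords.
  weight 6: 1 codewords.
Minimum distance d = smallest w > 0 with A_w > 0 = 1.
Sanity: Σ A_w = 4 = 2^2 = 4 ✓.


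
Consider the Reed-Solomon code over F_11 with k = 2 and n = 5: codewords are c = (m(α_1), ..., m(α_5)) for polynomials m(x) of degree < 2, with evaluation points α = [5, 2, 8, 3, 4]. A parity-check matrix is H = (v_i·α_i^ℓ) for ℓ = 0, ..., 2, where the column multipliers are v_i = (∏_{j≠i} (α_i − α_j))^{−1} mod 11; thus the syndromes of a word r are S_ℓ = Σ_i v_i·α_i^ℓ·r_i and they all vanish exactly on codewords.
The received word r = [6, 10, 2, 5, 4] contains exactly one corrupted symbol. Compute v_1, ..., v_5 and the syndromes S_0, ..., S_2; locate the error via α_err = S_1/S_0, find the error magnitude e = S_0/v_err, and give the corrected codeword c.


S = (6, 2, 8), error at position 5, error magnitude e = 4, c = [6, 10, 2, 5, 0].

Step 1: column multipliers v_i = (∏_{j≠i}(α_i − α_j))^{−1} mod 11.
  i = 1 (α = 5): (5−2)(5−8)(5−3)(5−4) = 3·(−3)·2·1 = −18 ≡ 4, so v_1 = 4^{−1} = 3 (mod 11).
  i = 2 (α = 2): (2−5)(2−8)(2−3)(2−4) = (−3)·(−6)·(−1)·(−2) = 36 ≡ 3, so v_2 = 3^{−1} = 4 (mod 11).
  i = 3 (α = 8): (8−5)(8−2)(8−3)(8−4) = 3·6·5·4 = 360 ≡ 8, so v_3 = 8^{−1} = 7 (mod 11).
  i = 4 (α = 3): (3−5)(3−2)(3−8)(3−4) = (−2)·1·(−5)·(−1) = −10 ≡ 1, so v_4 = 1^{−1} = 1 (mod 11).
  i = 5 (α = 4): (4−5)(4−2)(4−8)(4−3) = (−1)·2·(−4)·1 = 8 ≡ 8, so v_5 = 8^{−1} = 7 (mod 11).
  v = [3, 4, 7, 1, 7].
Step 2: syndromes of r = [6, 10, 2, 5, 4] (all sums mod 11).
  S_0 = Σ v_i r_i = 3·6 + 4·10 + 7·2 + 1·5 + 7·4 = 105 ≡ 6.
  S_1 = Σ v_i α_i r_i = 3·5·6 + 4·2·10 + 7·8·2 + 1·3·5 + 7·4·4 = 409 ≡ 2.
  α_i^2 mod 11 = [3, 4, 9, 9, 5].
  S_2 = Σ v_i α_i^2 r_i = 3·3·6 + 4·4·10 + 7·9·2 + 1·9·5 + 7·5·4 = 525 ≡ 8.
  S = (6, 2, 8) ≠ 0, so r is not a codeword (an error is present).
Step 3: locate the error. For a single error e at position i, S_ℓ = v_i·e·α_i^ℓ, so α_err = S_1/S_0.
  S_0^{−1} = 6^{−1} = 2 (mod 11), so α_err = 2·2 = 4 ≡ 4 = α_5. Error position i = 5.
  Consistency check: S_2/S_1 = 8·6 = 48 ≡ 4 = α_err ✓ (single-error assumption holds).
Step 4: error magnitude e = S_0/v_5 = S_0·∏_{j≠5}(α_5 − α_j) = 6·8 = 48 ≡ 4 (mod 11).
Step 5: correct position 5: c_5 = r_5 − e = 4 − 4 ≡ 0 (mod 11). Hence c = [6, 10, 2, 5, 0].
  Check: interpolating c through the α_i gives m(x) = 9 + 6·x (degree < 2) with m(α_i) = c_i for every i, so c is indeed a codeword.


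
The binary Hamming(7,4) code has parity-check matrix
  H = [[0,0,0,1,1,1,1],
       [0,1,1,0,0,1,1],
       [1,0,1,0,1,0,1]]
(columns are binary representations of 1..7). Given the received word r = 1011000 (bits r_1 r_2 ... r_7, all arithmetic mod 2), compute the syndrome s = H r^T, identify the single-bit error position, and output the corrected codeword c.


s = (1, 1, 0)^T, error position = 6, corrected codeword c = 1011010

Compute s = H r^T mod 2 one row at a time:
  s_1 = 1 + 0 + 0 + 0 = 1 ≡ 1 (mod 2).
  s_2 = 0 + 1 + 0 + 0 = 1 ≡ 1 (mod 2).
  s_3 = 1 + 1 + 0 + 0 = 2 ≡ 0 (mod 2).
s = (1, 1, 0)^T — this equals column 6 of H (binary 110), so error is at position 6.
Correct: flip bit 6 of r = 1011000 to get c = 1011010.
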